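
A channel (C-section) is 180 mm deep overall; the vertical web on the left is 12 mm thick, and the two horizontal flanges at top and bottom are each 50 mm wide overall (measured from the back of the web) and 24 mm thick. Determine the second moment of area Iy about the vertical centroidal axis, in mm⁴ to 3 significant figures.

Iy ≈ 8.63 × 10⁵ mm⁴

Treat the section as a set of non-overlapping primitives; coordinates are from the bounding-box lower-left.
Web: 12 × 180, A = 2 160 mm², x = 6 mm, Ī = 25 920 mm⁴.
Top flange (beyond web): 38 × 24, A = 912 mm², x = 31 mm, Ī = 109 744 mm⁴.
Bottom flange (beyond web): 38 × 24, A = 912 mm², x = 31 mm, Ī = 109 744 mm⁴.
Centroid: x̄ = ΣA·x / ΣA = 17.446 mm.
Transfer each piece to the vertical centroidal axis using Ī + A·d² with d = x − 17.446:
  web: d = -11.446 mm → contributes +308 893 mm⁴
  top flange (beyond web): d = 13.554 mm → contributes +277 294 mm⁴
  bottom flange (beyond web): d = 13.554 mm → contributes +277 294 mm⁴
Total I = 863 480 mm⁴.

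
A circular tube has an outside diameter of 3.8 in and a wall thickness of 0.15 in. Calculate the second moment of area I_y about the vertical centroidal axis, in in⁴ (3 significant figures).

I_y ≈ 2.87 in⁴

Treat the section as a set of non-overlapping primitives; coordinates are from the bounding-box lower-left.
Outer circle: ⌀3.8, A = 11.341 in², x = 1.9 in, Ī = 10.235 in⁴.
Bore (subtracted): ⌀3.5, A = 9.6211 in², x = 1.9 in, Ī = 7.3662 in⁴.
By symmetry the centroid is at mid-width, x̄ = 1.9 in.
All pieces are centred on the vertical centroidal axis, so I = ΣĪ (holes subtracted) = 2.8692 in⁴.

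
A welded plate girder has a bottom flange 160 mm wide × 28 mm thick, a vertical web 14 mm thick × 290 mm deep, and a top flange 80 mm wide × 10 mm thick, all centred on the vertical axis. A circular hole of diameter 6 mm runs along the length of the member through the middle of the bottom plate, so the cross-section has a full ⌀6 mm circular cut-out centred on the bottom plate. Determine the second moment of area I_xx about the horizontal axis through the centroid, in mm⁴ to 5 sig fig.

Treat the section as a set of non-overlapping primitives; coordinates are from the bounding-box lower-left.
Bottom plate: 160 × 28, A = 4 480 mm², y = 14 mm, Ī = 292693.3 mm⁴.
Web plate: 14 × 290, A = 4 060 mm², y = 173 mm, Ī = 28 453 833 mm⁴.
Top plate: 80 × 10, A = 800 mm², y = 323 mm, Ī = 6666.667 mm⁴.
Hole (subtracted): ⌀6, A = 28.27433 mm², y = 14 mm, Ī = 63.61725 mm⁴.
Centroid: ȳ = ΣA·y / ΣA = 109.8727 mm.
Transfer each piece to the horizontal axis through the centroid using Ī + A·d² with d = y − 109.8727:
  bottom plate: d = -95.87267 mm → contributes +41 470 922 mm⁴
  web plate: d = 63.12733 mm → contributes +44 633 176 mm⁴
  top plate: d = 213.1273 mm → contributes +36 345 274 mm⁴
  hole: d = -95.87267 mm → contributes −259949.1 mm⁴
Total I = 122 189 422 mm⁴.

I_xx ≈ 1.2219 × 10⁸ mm⁴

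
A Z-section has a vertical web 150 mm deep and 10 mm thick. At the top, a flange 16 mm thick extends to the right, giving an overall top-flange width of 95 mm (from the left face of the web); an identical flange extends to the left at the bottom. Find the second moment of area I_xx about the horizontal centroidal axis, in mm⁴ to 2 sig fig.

Decompose the section into non-overlapping parts with the origin at the bottom-left of its bounding rectangle.
Web: 10 × 150, A = 1 500 mm², y = 75 mm, Ī = 2 812 500 mm⁴.
Top flange (beyond web): 85 × 16, A = 1 360 mm², y = 142 mm, Ī = 29 013 mm⁴.
Bottom flange (beyond web): 85 × 16, A = 1 360 mm², y = 8 mm, Ī = 29 013 mm⁴.
Centroid: ȳ = ΣA·y / ΣA = 75 mm.
Transfer each piece to the horizontal centroidal axis using Ī + A·d² with d = y − 75:
  web: d = 0 mm → contributes +2 812 500 mm⁴
  top flange (beyond web): d = 67 mm → contributes +6 134 053 mm⁴
  bottom flange (beyond web): d = -67 mm → contributes +6 134 053 mm⁴
Total I = 15 080 607 mm⁴.

I_xx ≈ 1.5 × 10⁷ mm⁴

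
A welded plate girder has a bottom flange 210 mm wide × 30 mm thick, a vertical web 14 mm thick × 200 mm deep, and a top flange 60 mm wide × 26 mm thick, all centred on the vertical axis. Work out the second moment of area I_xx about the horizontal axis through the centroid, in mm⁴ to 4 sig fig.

Treat the section as a set of non-overlapping primitives; coordinates are from the bounding-box lower-left.
Bottom plate: 210 × 30, A = 6 300 mm², y = 15 mm, Ī = 472 500 mm⁴.
Web plate: 14 × 200, A = 2 800 mm², y = 130 mm, Ī = 9 333 333 mm⁴.
Top plate: 60 × 26, A = 1 560 mm², y = 243 mm, Ī = 87 880 mm⁴.
Centroid: ȳ = ΣA·y / ΣA = 78.5722 mm.
Transfer each piece to the horizontal axis through the centroid using Ī + A·d² with d = y − 78.5722:
  bottom plate: d = -63.5722 mm → contributes +25 933 501 mm⁴
  web plate: d = 51.4278 mm → contributes +16 738 816 mm⁴
  top plate: d = 164.428 mm → contributes +42 264 805 mm⁴
Total I = 84 937 123 mm⁴.

I_xx ≈ 8.494 × 10⁷ mm⁴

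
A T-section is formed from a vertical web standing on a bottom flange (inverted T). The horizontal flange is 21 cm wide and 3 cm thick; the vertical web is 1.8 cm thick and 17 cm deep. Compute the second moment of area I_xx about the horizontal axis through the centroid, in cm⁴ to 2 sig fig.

Split into non-overlapping primitives; take the origin at the lower-left of the bounding box.
Flange: 21 × 3, A = 63 cm², y = 1.5 cm, Ī = 47.25 cm⁴.
Web: 1.8 × 17, A = 30.6 cm², y = 11.5 cm, Ī = 737 cm⁴.
Centroid: ȳ = ΣA·y / ΣA = 4.769 cm.
Transfer each piece to the horizontal axis through the centroid using Ī + A·d² with d = y − 4.769:
  flange: d = -3.269 cm → contributes +720.6 cm⁴
  web: d = 6.731 cm → contributes +2 123 cm⁴
Total I = 2 844 cm⁴.

I_xx ≈ 2800 cm⁴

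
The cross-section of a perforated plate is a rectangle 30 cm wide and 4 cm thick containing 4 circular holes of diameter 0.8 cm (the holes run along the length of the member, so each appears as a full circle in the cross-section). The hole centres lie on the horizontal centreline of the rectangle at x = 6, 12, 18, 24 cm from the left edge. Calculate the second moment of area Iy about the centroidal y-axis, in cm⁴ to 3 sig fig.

Iy ≈ 8910 cm⁴

Break the section into simple shapes (no overlaps), measuring from the bottom-left corner of the bounding box.
Plate: 30 × 4, A = 120 cm², x = 15 cm, Ī = 9 000 cm⁴.
Hole 1 (subtracted): ⌀0.8, A = 0.50265 cm², x = 6 cm, Ī = 0.020106 cm⁴.
Hole 2 (subtracted): ⌀0.8, A = 0.50265 cm², x = 12 cm, Ī = 0.020106 cm⁴.
Hole 3 (subtracted): ⌀0.8, A = 0.50265 cm², x = 18 cm, Ī = 0.020106 cm⁴.
Hole 4 (subtracted): ⌀0.8, A = 0.50265 cm², x = 24 cm, Ī = 0.020106 cm⁴.
By symmetry the centroid is at mid-width, x̄ = 15 cm.
Transfer each piece to the centroidal y-axis using Ī + A·d² with d = x − 15:
  plate: d = 0 cm → contributes +9 000 cm⁴
  hole 1: d = -9 cm → contributes −40.735 cm⁴
  hole 2: d = -3 cm → contributes −4.544 cm⁴
  hole 3: d = 3 cm → contributes −4.544 cm⁴
  hole 4: d = 9 cm → contributes −40.735 cm⁴
Total I = 8909.4 cm⁴.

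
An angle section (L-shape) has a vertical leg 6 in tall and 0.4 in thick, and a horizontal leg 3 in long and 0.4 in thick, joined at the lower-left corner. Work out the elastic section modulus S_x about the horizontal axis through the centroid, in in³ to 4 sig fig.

Decompose the section into non-overlapping parts with the origin at the bottom-left of its bounding rectangle.
Vertical leg: 0.4 × 6, A = 2.4 in², y = 3 in, Ī = 7.2 in⁴.
Horizontal leg (remainder): 2.6 × 0.4, A = 1.04 in², y = 0.2 in, Ī = 0.0138667 in⁴.
Centroid: ȳ = ΣA·y / ΣA = 2.15349 in.
Transfer each piece to the horizontal axis through the centroid using Ī + A·d² with d = y − 2.15349:
  vertical leg: d = 0.846512 in → contributes +8.9198 in⁴
  horizontal leg (remainder): d = -1.95349 in → contributes +3.98263 in⁴
Total I = 12.9024 in⁴.
Extreme fibre distance c = 3.84651 in; S = I/c = 3.35432 in³.

S_x ≈ 3.354 in³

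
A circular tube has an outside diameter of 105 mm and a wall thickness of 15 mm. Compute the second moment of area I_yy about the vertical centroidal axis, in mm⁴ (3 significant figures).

I_yy ≈ 4.41 × 10⁶ mm⁴

Split into non-overlapping primitives; take the origin at the lower-left of the bounding box.
Outer circle: ⌀105, A = 8 659 mm², x = 52.5 mm, Ī = 5 966 602 mm⁴.
Bore (subtracted): ⌀75, A = 4417.9 mm², x = 52.5 mm, Ī = 1 553 156 mm⁴.
By symmetry the centroid is at mid-width, x̄ = 52.5 mm.
All pieces are centred on the vertical centroidal axis, so I = ΣĪ (holes subtracted) = 4 413 447 mm⁴.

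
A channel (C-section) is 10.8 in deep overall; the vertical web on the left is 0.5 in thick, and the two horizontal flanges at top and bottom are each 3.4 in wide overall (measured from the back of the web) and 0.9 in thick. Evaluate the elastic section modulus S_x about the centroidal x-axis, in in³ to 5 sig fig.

Split into non-overlapping primitives; take the origin at the lower-left of the bounding box.
Web: 0.5 × 10.8, A = 5.4 in², y = 5.4 in, Ī = 52.488 in⁴.
Top flange (beyond web): 2.9 × 0.9, A = 2.61 in², y = 10.35 in, Ī = 0.176175 in⁴.
Bottom flange (beyond web): 2.9 × 0.9, A = 2.61 in², y = 0.45 in, Ī = 0.176175 in⁴.
By symmetry the centroid is at mid-height, ȳ = 5.4 in.
Transfer each piece to the centroidal x-axis using Ī + A·d² with d = y − 5.4:
  web: d = 0 in → contributes +52.488 in⁴
  top flange (beyond web): d = 4.95 in → contributes +64.1277 in⁴
  bottom flange (beyond web): d = -4.95 in → contributes +64.1277 in⁴
Total I = 180.7434 in⁴.
Extreme fibre distance c = 5.4 in; S = I/c = 33.471 in³.

S_x ≈ 33.471 in³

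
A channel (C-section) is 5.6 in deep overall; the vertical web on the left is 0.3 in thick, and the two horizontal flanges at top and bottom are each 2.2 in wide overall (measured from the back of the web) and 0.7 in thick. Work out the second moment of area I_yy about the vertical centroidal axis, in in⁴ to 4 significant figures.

Split into non-overlapping primitives; take the origin at the lower-left of the bounding box.
Web: 0.3 × 5.6, A = 1.68 in², x = 0.15 in, Ī = 0.0126 in⁴.
Top flange (beyond web): 1.9 × 0.7, A = 1.33 in², x = 1.25 in, Ī = 0.400108 in⁴.
Bottom flange (beyond web): 1.9 × 0.7, A = 1.33 in², x = 1.25 in, Ī = 0.400108 in⁴.
Centroid: x̄ = ΣA·x / ΣA = 0.824194 in.
Transfer each piece to the vertical centroidal axis using Ī + A·d² with d = x − 0.824194:
  web: d = -0.674194 in → contributes +0.776222 in⁴
  top flange (beyond web): d = 0.425806 in → contributes +0.641252 in⁴
  bottom flange (beyond web): d = 0.425806 in → contributes +0.641252 in⁴
Total I = 2.05873 in⁴.

I_yy ≈ 2.059 in⁴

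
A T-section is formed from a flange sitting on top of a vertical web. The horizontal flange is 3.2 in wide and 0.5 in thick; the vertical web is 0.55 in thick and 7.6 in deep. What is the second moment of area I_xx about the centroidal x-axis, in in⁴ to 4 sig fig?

Break the section into simple shapes (no overlaps), measuring from the bottom-left corner of the bounding box.
Flange: 3.2 × 0.5, A = 1.6 in², y = 7.85 in, Ī = 0.0333333 in⁴.
Web: 0.55 × 7.6, A = 4.18 in², y = 3.8 in, Ī = 20.1197 in⁴.
Centroid: ȳ = ΣA·y / ΣA = 4.92111 in.
Transfer each piece to the centroidal x-axis using Ī + A·d² with d = y − 4.92111:
  flange: d = 2.92889 in → contributes +13.7588 in⁴
  web: d = -1.12111 in → contributes +25.3735 in⁴
Total I = 39.1323 in⁴.

I_xx ≈ 39.13 in⁴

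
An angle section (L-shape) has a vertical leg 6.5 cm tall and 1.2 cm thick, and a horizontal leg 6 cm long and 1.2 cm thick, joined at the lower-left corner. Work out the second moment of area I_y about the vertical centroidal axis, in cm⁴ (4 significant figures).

I_y ≈ 41.81 cm⁴

Break the section into simple shapes (no overlaps), measuring from the bottom-left corner of the bounding box.
Vertical leg: 1.2 × 6.5, A = 7.8 cm², x = 0.6 cm, Ī = 0.936 cm⁴.
Horizontal leg (remainder): 4.8 × 1.2, A = 5.76 cm², x = 3.6 cm, Ī = 11.0592 cm⁴.
Centroid: x̄ = ΣA·x / ΣA = 1.87434 cm.
Transfer each piece to the vertical centroidal axis using Ī + A·d² with d = x − 1.87434:
  vertical leg: d = -1.27434 cm → contributes +13.6027 cm⁴
  horizontal leg (remainder): d = 1.72566 cm → contributes +28.212 cm⁴
Total I = 41.8147 cm⁴.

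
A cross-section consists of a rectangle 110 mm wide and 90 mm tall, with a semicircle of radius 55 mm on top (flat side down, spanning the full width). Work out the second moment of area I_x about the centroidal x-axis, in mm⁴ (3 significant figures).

I_x ≈ 2.27 × 10⁷ mm⁴

Break the section into simple shapes (no overlaps), measuring from the bottom-left corner of the bounding box.
Rectangular body: 110 × 90, A = 9 900 mm², y = 45 mm, Ī = 6 682 500 mm⁴.
Semicircular cap: semicircle r = 55, A = 4751.7 mm², y = 113.34 mm, Ī = 1 004 345 mm⁴.
Centroid: ȳ = ΣA·y / ΣA = 67.164 mm.
Transfer each piece to the centroidal x-axis using Ī + A·d² with d = y − 67.164:
  rectangular body: d = -22.164 mm → contributes +11 545 863 mm⁴
  semicircular cap: d = 46.179 mm → contributes +11 137 078 mm⁴
Total I = 22 682 942 mm⁴.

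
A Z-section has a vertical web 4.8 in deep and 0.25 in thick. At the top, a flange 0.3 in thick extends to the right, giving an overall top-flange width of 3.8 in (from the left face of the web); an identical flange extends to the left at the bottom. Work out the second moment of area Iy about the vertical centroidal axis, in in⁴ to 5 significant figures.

Iy ≈ 9.9325 in⁴

Split into non-overlapping primitives; take the origin at the lower-left of the bounding box.
Web: 0.25 × 4.8, A = 1.2 in², x = 3.675 in, Ī = 0.00625 in⁴.
Top flange (beyond web): 3.55 × 0.3, A = 1.065 in², x = 5.575 in, Ī = 1.118472 in⁴.
Bottom flange (beyond web): 3.55 × 0.3, A = 1.065 in², x = 1.775 in, Ī = 1.118472 in⁴.
Centroid: x̄ = ΣA·x / ΣA = 3.675 in.
Transfer each piece to the vertical centroidal axis using Ī + A·d² with d = x − 3.675:
  web: d = 0 in → contributes +0.00625 in⁴
  top flange (beyond web): d = 1.9 in → contributes +4.963122 in⁴
  bottom flange (beyond web): d = -1.9 in → contributes +4.963122 in⁴
Total I = 9.932494 in⁴.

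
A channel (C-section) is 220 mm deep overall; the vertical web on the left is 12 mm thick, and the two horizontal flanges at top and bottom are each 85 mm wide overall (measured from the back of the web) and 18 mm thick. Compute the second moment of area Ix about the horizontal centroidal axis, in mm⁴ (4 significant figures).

Decompose the section into non-overlapping parts with the origin at the bottom-left of its bounding rectangle.
Web: 12 × 220, A = 2 640 mm², y = 110 mm, Ī = 10 648 000 mm⁴.
Top flange (beyond web): 73 × 18, A = 1 314 mm², y = 211 mm, Ī = 35 478 mm⁴.
Bottom flange (beyond web): 73 × 18, A = 1 314 mm², y = 9 mm, Ī = 35 478 mm⁴.
By symmetry the centroid is at mid-height, ȳ = 110 mm.
Transfer each piece to the horizontal centroidal axis using Ī + A·d² with d = y − 110:
  web: d = 0 mm → contributes +10 648 000 mm⁴
  top flange (beyond web): d = 101 mm → contributes +13 439 592 mm⁴
  bottom flange (beyond web): d = -101 mm → contributes +13 439 592 mm⁴
Total I = 37 527 184 mm⁴.

Ix ≈ 3.753 × 10⁷ mm⁴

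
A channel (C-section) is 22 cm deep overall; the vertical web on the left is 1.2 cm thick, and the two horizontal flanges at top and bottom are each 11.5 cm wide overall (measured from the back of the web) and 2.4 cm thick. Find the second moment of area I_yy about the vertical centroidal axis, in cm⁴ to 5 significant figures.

I_yy ≈ 1009.3 cm⁴

Break the section into simple shapes (no overlaps), measuring from the bottom-left corner of the bounding box.
Web: 1.2 × 22, A = 26.4 cm², x = 0.6 cm, Ī = 3.168 cm⁴.
Top flange (beyond web): 10.3 × 2.4, A = 24.72 cm², x = 6.35 cm, Ī = 218.5454 cm⁴.
Bottom flange (beyond web): 10.3 × 2.4, A = 24.72 cm², x = 6.35 cm, Ī = 218.5454 cm⁴.
Centroid: x̄ = ΣA·x / ΣA = 4.348418 cm.
Transfer each piece to the vertical centroidal axis using Ī + A·d² with d = x − 4.348418:
  web: d = -3.748418 cm → contributes +374.1048 cm⁴
  top flange (beyond web): d = 2.001582 cm → contributes +317.5819 cm⁴
  bottom flange (beyond web): d = 2.001582 cm → contributes +317.5819 cm⁴
Total I = 1009.269 cm⁴.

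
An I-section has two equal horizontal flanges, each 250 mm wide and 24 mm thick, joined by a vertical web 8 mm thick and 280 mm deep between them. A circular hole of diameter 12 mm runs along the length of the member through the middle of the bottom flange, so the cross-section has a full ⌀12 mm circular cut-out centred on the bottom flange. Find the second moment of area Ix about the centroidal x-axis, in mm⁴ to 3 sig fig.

Decompose the section into non-overlapping parts with the origin at the bottom-left of its bounding rectangle.
Bottom flange: 250 × 24, A = 6 000 mm², y = 12 mm, Ī = 288 000 mm⁴.
Web: 8 × 280, A = 2 240 mm², y = 164 mm, Ī = 14 634 667 mm⁴.
Top flange: 250 × 24, A = 6 000 mm², y = 316 mm, Ī = 288 000 mm⁴.
Hole (subtracted): ⌀12, A = 113.1 mm², y = 12 mm, Ī = 1017.9 mm⁴.
Centroid: ȳ = ΣA·y / ΣA = 165.22 mm.
Transfer each piece to the centroidal x-axis using Ī + A·d² with d = y − 165.22:
  bottom flange: d = -153.22 mm → contributes +141 140 480 mm⁴
  web: d = -1.2169 mm → contributes +14 637 984 mm⁴
  top flange: d = 150.78 mm → contributes +136 701 289 mm⁴
  hole: d = -153.22 mm → contributes −2 656 025 mm⁴
Total I = 289 823 729 mm⁴.

Ix ≈ 2.90 × 10⁸ mm⁴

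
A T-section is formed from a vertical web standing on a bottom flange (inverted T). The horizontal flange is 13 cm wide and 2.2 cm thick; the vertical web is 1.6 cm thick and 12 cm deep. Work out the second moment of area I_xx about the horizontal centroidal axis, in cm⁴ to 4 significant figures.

Treat the section as a set of non-overlapping primitives; coordinates are from the bounding-box lower-left.
Flange: 13 × 2.2, A = 28.6 cm², y = 1.1 cm, Ī = 11.5353 cm⁴.
Web: 1.6 × 12, A = 19.2 cm², y = 8.2 cm, Ī = 230.4 cm⁴.
Centroid: ȳ = ΣA·y / ΣA = 3.95188 cm.
Transfer each piece to the horizontal centroidal axis using Ī + A·d² with d = y − 3.95188:
  flange: d = -2.85188 cm → contributes +244.146 cm⁴
  web: d = 4.24812 cm → contributes +576.893 cm⁴
Total I = 821.039 cm⁴.

I_xx ≈ 821.0 cm⁴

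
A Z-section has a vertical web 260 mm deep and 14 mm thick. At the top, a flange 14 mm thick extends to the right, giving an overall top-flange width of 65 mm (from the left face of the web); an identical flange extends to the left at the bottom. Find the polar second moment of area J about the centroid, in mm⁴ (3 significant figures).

J ≈ 4.40 × 10⁷ mm⁴

Decompose the section into non-overlapping parts with the origin at the bottom-left of its bounding rectangle.
Web: 14 × 260, A = 3 640 mm², y = 130 mm, Ī = 20 505 333 mm⁴.
Top flange (beyond web): 51 × 14, A = 714 mm², y = 253 mm, Ī = 11 662 mm⁴.
Bottom flange (beyond web): 51 × 14, A = 714 mm², y = 7 mm, Ī = 11 662 mm⁴.
Centroid: ȳ = ΣA·y / ΣA = 130 mm.
Transfer each piece to the centroidal x-axis using Ī + A·d² with d = y − 130:
  web: d = 0 mm → contributes +20 505 333 mm⁴
  top flange (beyond web): d = 123 mm → contributes +10 813 768 mm⁴
  bottom flange (beyond web): d = -123 mm → contributes +10 813 768 mm⁴
Total I = 42 132 869 mm⁴.
For the y-axis: x̄ = 58 mm.
Repeating about the centroidal y-axis gives I_y = 1 877 297 mm⁴.
Polar second moment: J = I_x + I_y = 44 010 167 mm⁴.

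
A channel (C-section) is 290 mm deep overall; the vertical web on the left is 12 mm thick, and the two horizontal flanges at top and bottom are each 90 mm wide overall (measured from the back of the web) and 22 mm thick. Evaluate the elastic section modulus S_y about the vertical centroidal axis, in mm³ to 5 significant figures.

Break the section into simple shapes (no overlaps), measuring from the bottom-left corner of the bounding box.
Web: 12 × 290, A = 3 480 mm², x = 6 mm, Ī = 41 760 mm⁴.
Top flange (beyond web): 78 × 22, A = 1 716 mm², x = 51 mm, Ī = 870 012 mm⁴.
Bottom flange (beyond web): 78 × 22, A = 1 716 mm², x = 51 mm, Ī = 870 012 mm⁴.
Centroid: x̄ = ΣA·x / ΣA = 28.34375 mm.
Transfer each piece to the vertical centroidal axis using Ī + A·d² with d = x − 28.34375:
  web: d = -22.34375 mm → contributes +1 779 126 mm⁴
  top flange (beyond web): d = 22.65625 mm → contributes +1 750 845 mm⁴
  bottom flange (beyond web): d = 22.65625 mm → contributes +1 750 845 mm⁴
Total I = 5 280 815 mm⁴.
Extreme fibre distance c = 61.65625 mm; S = I/c = 85649.31 mm³.

S_y ≈ 8.5649 × 10⁴ mm³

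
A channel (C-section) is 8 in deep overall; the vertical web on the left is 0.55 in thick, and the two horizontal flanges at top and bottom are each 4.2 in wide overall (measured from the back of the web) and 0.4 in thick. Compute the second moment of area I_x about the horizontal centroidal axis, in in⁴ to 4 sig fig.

I_x ≈ 65.67 in⁴

Treat the section as a set of non-overlapping primitives; coordinates are from the bounding-box lower-left.
Web: 0.55 × 8, A = 4.4 in², y = 4 in, Ī = 23.4667 in⁴.
Top flange (beyond web): 3.65 × 0.4, A = 1.46 in², y = 7.8 in, Ī = 0.0194667 in⁴.
Bottom flange (beyond web): 3.65 × 0.4, A = 1.46 in², y = 0.2 in, Ī = 0.0194667 in⁴.
By symmetry the centroid is at mid-height, ȳ = 4 in.
Transfer each piece to the horizontal centroidal axis using Ī + A·d² with d = y − 4:
  web: d = 0 in → contributes +23.4667 in⁴
  top flange (beyond web): d = 3.8 in → contributes +21.1019 in⁴
  bottom flange (beyond web): d = -3.8 in → contributes +21.1019 in⁴
Total I = 65.6704 in⁴.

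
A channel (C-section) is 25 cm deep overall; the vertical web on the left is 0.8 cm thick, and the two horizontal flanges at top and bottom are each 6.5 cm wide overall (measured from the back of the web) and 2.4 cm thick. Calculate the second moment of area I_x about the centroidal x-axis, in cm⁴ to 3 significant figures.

I_x ≈ 4550 cm⁴

Split into non-overlapping primitives; take the origin at the lower-left of the bounding box.
Web: 0.8 × 25, A = 20 cm², y = 12.5 cm, Ī = 1041.7 cm⁴.
Top flange (beyond web): 5.7 × 2.4, A = 13.68 cm², y = 23.8 cm, Ī = 6.5664 cm⁴.
Bottom flange (beyond web): 5.7 × 2.4, A = 13.68 cm², y = 1.2 cm, Ī = 6.5664 cm⁴.
By symmetry the centroid is at mid-height, ȳ = 12.5 cm.
Transfer each piece to the centroidal x-axis using Ī + A·d² with d = y − 12.5:
  web: d = 0 cm → contributes +1041.7 cm⁴
  top flange (beyond web): d = 11.3 cm → contributes +1753.4 cm⁴
  bottom flange (beyond web): d = -11.3 cm → contributes +1753.4 cm⁴
Total I = 4548.4 cm⁴.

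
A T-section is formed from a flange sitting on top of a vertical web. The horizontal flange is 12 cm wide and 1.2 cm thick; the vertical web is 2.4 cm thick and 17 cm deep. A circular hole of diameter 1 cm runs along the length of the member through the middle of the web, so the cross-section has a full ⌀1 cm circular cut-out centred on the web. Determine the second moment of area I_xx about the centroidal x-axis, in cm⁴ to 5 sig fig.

I_xx ≈ 1861.2 cm⁴

Split into non-overlapping primitives; take the origin at the lower-left of the bounding box.
Flange: 12 × 1.2, A = 14.4 cm², y = 17.6 cm, Ī = 1.728 cm⁴.
Web: 2.4 × 17, A = 40.8 cm², y = 8.5 cm, Ī = 982.6 cm⁴.
Hole (subtracted): ⌀1, A = 0.7853982 cm², y = 8.5 cm, Ī = 0.04908739 cm⁴.
Centroid: ȳ = ΣA·y / ΣA = 10.90818 cm.
Transfer each piece to the centroidal x-axis using Ī + A·d² with d = y − 10.90818:
  flange: d = 6.691823 cm → contributes +646.5671 cm⁴
  web: d = -2.408177 cm → contributes +1219.212 cm⁴
  hole: d = -2.408177 cm → contributes −4.60386 cm⁴
Total I = 1861.175 cm⁴.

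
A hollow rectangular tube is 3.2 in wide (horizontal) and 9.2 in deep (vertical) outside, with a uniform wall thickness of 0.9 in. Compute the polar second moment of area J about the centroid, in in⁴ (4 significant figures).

J ≈ 183.8 in⁴

Decompose the section into non-overlapping parts with the origin at the bottom-left of its bounding rectangle.
Outer rectangle: 3.2 × 9.2, A = 29.44 in², y = 4.6 in, Ī = 207.65 in⁴.
Inner void (subtracted): 1.4 × 7.4, A = 10.36 in², y = 4.6 in, Ī = 47.2761 in⁴.
By symmetry the centroid is at mid-height, ȳ = 4.6 in.
All pieces are centred on the centroidal x-axis, so I = ΣĪ (holes subtracted) = 160.374 in⁴.
Repeating about the centroidal y-axis gives I_y = 23.43 in⁴.
Polar second moment: J = I_x + I_y = 183.804 in⁴.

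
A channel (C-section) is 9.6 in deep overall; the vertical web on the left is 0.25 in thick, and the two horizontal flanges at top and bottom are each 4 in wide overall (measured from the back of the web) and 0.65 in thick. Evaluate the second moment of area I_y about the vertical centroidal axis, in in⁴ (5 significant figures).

Treat the section as a set of non-overlapping primitives; coordinates are from the bounding-box lower-left.
Web: 0.25 × 9.6, A = 2.4 in², x = 0.125 in, Ī = 0.0125 in⁴.
Top flange (beyond web): 3.75 × 0.65, A = 2.4375 in², x = 2.125 in, Ī = 2.856445 in⁴.
Bottom flange (beyond web): 3.75 × 0.65, A = 2.4375 in², x = 2.125 in, Ī = 2.856445 in⁴.
Centroid: x̄ = ΣA·x / ΣA = 1.465206 in.
Transfer each piece to the vertical centroidal axis using Ī + A·d² with d = x − 1.465206:
  web: d = -1.340206 in → contributes +4.323266 in⁴
  top flange (beyond web): d = 0.6597938 in → contributes +3.917557 in⁴
  bottom flange (beyond web): d = 0.6597938 in → contributes +3.917557 in⁴
Total I = 12.15838 in⁴.

I_y ≈ 12.158 in⁴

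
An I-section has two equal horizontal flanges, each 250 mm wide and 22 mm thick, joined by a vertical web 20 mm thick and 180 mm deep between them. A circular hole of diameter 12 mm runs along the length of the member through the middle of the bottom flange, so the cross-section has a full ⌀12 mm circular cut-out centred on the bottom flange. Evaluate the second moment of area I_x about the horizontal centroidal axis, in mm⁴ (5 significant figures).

I_x ≈ 1.2121 × 10⁸ mm⁴

Treat the section as a set of non-overlapping primitives; coordinates are from the bounding-box lower-left.
Bottom flange: 250 × 22, A = 5 500 mm², y = 11 mm, Ī = 221833.3 mm⁴.
Web: 20 × 180, A = 3 600 mm², y = 112 mm, Ī = 9 720 000 mm⁴.
Top flange: 250 × 22, A = 5 500 mm², y = 213 mm, Ī = 221833.3 mm⁴.
Hole (subtracted): ⌀12, A = 113.0973 mm², y = 11 mm, Ī = 1017.876 mm⁴.
Centroid: ȳ = ΣA·y / ΣA = 112.7885 mm.
Transfer each piece to the horizontal centroidal axis using Ī + A·d² with d = y − 112.7885:
  bottom flange: d = -101.7885 mm → contributes +57 206 769 mm⁴
  web: d = -0.7884937 mm → contributes +9 722 238 mm⁴
  top flange: d = 100.2115 mm → contributes +55 454 736 mm⁴
  hole: d = -101.7885 mm → contributes −1 172 808 mm⁴
Total I = 121 210 936 mm⁴.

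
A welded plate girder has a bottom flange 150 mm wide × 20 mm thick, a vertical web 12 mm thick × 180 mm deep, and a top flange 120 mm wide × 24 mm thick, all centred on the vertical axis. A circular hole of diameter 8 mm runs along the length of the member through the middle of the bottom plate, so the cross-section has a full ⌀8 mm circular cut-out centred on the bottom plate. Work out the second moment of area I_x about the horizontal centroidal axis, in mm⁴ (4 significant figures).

I_x ≈ 6.553 × 10⁷ mm⁴

Break the section into simple shapes (no overlaps), measuring from the bottom-left corner of the bounding box.
Bottom plate: 150 × 20, A = 3 000 mm², y = 10 mm, Ī = 100 000 mm⁴.
Web plate: 12 × 180, A = 2 160 mm², y = 110 mm, Ī = 5 832 000 mm⁴.
Top plate: 120 × 24, A = 2 880 mm², y = 212 mm, Ī = 138 240 mm⁴.
Hole (subtracted): ⌀8, A = 50.2655 mm², y = 10 mm, Ī = 201.062 mm⁴.
Centroid: ȳ = ΣA·y / ΣA = 109.848 mm.
Transfer each piece to the horizontal centroidal axis using Ī + A·d² with d = y − 109.848:
  bottom plate: d = -99.8481 mm → contributes +30 008 943 mm⁴
  web plate: d = 0.151876 mm → contributes +5 832 050 mm⁴
  top plate: d = 102.152 mm → contributes +30 191 057 mm⁴
  hole: d = -99.8481 mm → contributes −501 330 mm⁴
Total I = 65 530 720 mm⁴.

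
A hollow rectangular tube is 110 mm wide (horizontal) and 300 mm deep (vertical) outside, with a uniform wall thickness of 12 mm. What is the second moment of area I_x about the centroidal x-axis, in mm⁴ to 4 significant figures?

Treat the section as a set of non-overlapping primitives; coordinates are from the bounding-box lower-left.
Outer rectangle: 110 × 300, A = 33 000 mm², y = 150 mm, Ī = 247 500 000 mm⁴.
Inner void (subtracted): 86 × 276, A = 23 736 mm², y = 150 mm, Ī = 150 676 128 mm⁴.
By symmetry the centroid is at mid-height, ȳ = 150 mm.
All pieces are centred on the centroidal x-axis, so I = ΣĪ (holes subtracted) = 96 823 872 mm⁴.

I_x ≈ 9.682 × 10⁷ mm⁴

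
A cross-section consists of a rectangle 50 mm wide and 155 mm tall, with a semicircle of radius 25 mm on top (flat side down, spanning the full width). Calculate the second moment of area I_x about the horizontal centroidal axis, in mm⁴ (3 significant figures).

I_x ≈ 2.23 × 10⁷ mm⁴

Treat the section as a set of non-overlapping primitives; coordinates are from the bounding-box lower-left.
Rectangular body: 50 × 155, A = 7 750 mm², y = 77.5 mm, Ī = 15 516 146 mm⁴.
Semicircular cap: semicircle r = 25, A = 981.75 mm², y = 165.61 mm, Ī = 42 874 mm⁴.
Centroid: ȳ = ΣA·y / ΣA = 87.407 mm.
Transfer each piece to the horizontal centroidal axis using Ī + A·d² with d = y − 87.407:
  rectangular body: d = -9.9066 mm → contributes +16 276 740 mm⁴
  semicircular cap: d = 78.204 mm → contributes +6 047 066 mm⁴
Total I = 22 323 806 mm⁴.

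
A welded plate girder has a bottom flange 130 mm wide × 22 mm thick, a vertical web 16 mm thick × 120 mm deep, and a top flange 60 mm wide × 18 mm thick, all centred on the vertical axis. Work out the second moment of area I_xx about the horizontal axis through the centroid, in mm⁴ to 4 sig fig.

Treat the section as a set of non-overlapping primitives; coordinates are from the bounding-box lower-left.
Bottom plate: 130 × 22, A = 2 860 mm², y = 11 mm, Ī = 115 353 mm⁴.
Web plate: 16 × 120, A = 1 920 mm², y = 82 mm, Ī = 2 304 000 mm⁴.
Top plate: 60 × 18, A = 1 080 mm², y = 151 mm, Ī = 29 160 mm⁴.
Centroid: ȳ = ΣA·y / ΣA = 60.0648 mm.
Transfer each piece to the horizontal axis through the centroid using Ī + A·d² with d = y − 60.0648:
  bottom plate: d = -49.0648 mm → contributes +7 000 401 mm⁴
  web plate: d = 21.9352 mm → contributes +3 227 810 mm⁴
  top plate: d = 90.9352 mm → contributes +8 959 898 mm⁴
Total I = 19 188 109 mm⁴.

I_xx ≈ 1.919 × 10⁷ mm⁴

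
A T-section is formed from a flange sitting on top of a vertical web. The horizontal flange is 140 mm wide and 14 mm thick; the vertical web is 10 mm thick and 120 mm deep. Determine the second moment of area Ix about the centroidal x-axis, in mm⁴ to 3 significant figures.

Ix ≈ 4.81 × 10⁶ mm⁴

Break the section into simple shapes (no overlaps), measuring from the bottom-left corner of the bounding box.
Flange: 140 × 14, A = 1 960 mm², y = 127 mm, Ī = 32 013 mm⁴.
Web: 10 × 120, A = 1 200 mm², y = 60 mm, Ī = 1 440 000 mm⁴.
Centroid: ȳ = ΣA·y / ΣA = 101.56 mm.
Transfer each piece to the centroidal x-axis using Ī + A·d² with d = y − 101.56:
  flange: d = 25.443 mm → contributes +1 300 816 mm⁴
  web: d = -41.557 mm → contributes +3 512 377 mm⁴
Total I = 4 813 193 mm⁴.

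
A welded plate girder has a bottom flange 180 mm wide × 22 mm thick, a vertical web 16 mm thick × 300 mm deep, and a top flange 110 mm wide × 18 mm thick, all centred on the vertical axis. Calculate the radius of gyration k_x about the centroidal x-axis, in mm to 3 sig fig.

Split into non-overlapping primitives; take the origin at the lower-left of the bounding box.
Bottom plate: 180 × 22, A = 3 960 mm², y = 11 mm, Ī = 159 720 mm⁴.
Web plate: 16 × 300, A = 4 800 mm², y = 172 mm, Ī = 36 000 000 mm⁴.
Top plate: 110 × 18, A = 1 980 mm², y = 331 mm, Ī = 53 460 mm⁴.
Centroid: ȳ = ΣA·y / ΣA = 141.95 mm.
Transfer each piece to the centroidal x-axis using Ī + A·d² with d = y − 141.95:
  bottom plate: d = -130.95 mm → contributes +68 065 124 mm⁴
  web plate: d = 30.05 mm → contributes +40 334 493 mm⁴
  top plate: d = 189.05 mm → contributes +70 818 676 mm⁴
Total I = 179 218 293 mm⁴.
Radius of gyration: k = √(I/A) = √(179 218 293 / 10 740) = 129.18 mm.

k_x ≈ 129 mm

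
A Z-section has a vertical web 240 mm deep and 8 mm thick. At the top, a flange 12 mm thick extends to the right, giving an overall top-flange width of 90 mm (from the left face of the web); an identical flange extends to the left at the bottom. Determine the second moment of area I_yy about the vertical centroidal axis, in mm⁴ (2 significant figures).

I_yy ≈ 5.1 × 10⁶ mm⁴

Break the section into simple shapes (no overlaps), measuring from the bottom-left corner of the bounding box.
Web: 8 × 240, A = 1 920 mm², x = 86 mm, Ī = 10 240 mm⁴.
Top flange (beyond web): 82 × 12, A = 984 mm², x = 131 mm, Ī = 551 368 mm⁴.
Bottom flange (beyond web): 82 × 12, A = 984 mm², x = 41 mm, Ī = 551 368 mm⁴.
Centroid: x̄ = ΣA·x / ΣA = 86 mm.
Transfer each piece to the vertical centroidal axis using Ī + A·d² with d = x − 86:
  web: d = 0 mm → contributes +10 240 mm⁴
  top flange (beyond web): d = 45 mm → contributes +2 543 968 mm⁴
  bottom flange (beyond web): d = -45 mm → contributes +2 543 968 mm⁴
Total I = 5 098 176 mm⁴.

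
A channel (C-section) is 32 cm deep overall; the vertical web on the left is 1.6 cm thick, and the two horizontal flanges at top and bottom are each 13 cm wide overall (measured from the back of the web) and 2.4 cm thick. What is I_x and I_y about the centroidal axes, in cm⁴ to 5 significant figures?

Treat the section as a set of non-overlapping primitives; coordinates are from the bounding-box lower-left.
Web: 1.6 × 32, A = 51.2 cm², y = 16 cm, Ī = 4369.067 cm⁴.
Top flange (beyond web): 11.4 × 2.4, A = 27.36 cm², y = 30.8 cm, Ī = 13.1328 cm⁴.
Bottom flange (beyond web): 11.4 × 2.4, A = 27.36 cm², y = 1.2 cm, Ī = 13.1328 cm⁴.
By symmetry the centroid is at mid-height, ȳ = 16 cm.
Transfer each piece to the centroidal x-axis using Ī + A·d² with d = y − 16:
  web: d = 0 cm → contributes +4369.067 cm⁴
  top flange (beyond web): d = 14.8 cm → contributes +6006.067 cm⁴
  bottom flange (beyond web): d = -14.8 cm → contributes +6006.067 cm⁴
Total I = 16381.2 cm⁴.
For the y-axis: x̄ = 4.158006 cm.
Repeating about the centroidal y-axis gives I_y = 1721.085 cm⁴.

I_x ≈ 1.6381 × 10⁴ cm⁴, I_y ≈ 1721.1 cm⁴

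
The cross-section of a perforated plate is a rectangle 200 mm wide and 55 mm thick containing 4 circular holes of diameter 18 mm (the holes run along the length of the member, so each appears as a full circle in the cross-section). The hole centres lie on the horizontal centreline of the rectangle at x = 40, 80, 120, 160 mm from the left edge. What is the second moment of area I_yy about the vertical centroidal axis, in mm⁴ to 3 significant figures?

Break the section into simple shapes (no overlaps), measuring from the bottom-left corner of the bounding box.
Plate: 200 × 55, A = 11 000 mm², x = 100 mm, Ī = 36 666 667 mm⁴.
Hole 1 (subtracted): ⌀18, A = 254.47 mm², x = 40 mm, Ī = 5 153 mm⁴.
Hole 2 (subtracted): ⌀18, A = 254.47 mm², x = 80 mm, Ī = 5 153 mm⁴.
Hole 3 (subtracted): ⌀18, A = 254.47 mm², x = 120 mm, Ī = 5 153 mm⁴.
Hole 4 (subtracted): ⌀18, A = 254.47 mm², x = 160 mm, Ī = 5 153 mm⁴.
By symmetry the centroid is at mid-width, x̄ = 100 mm.
Transfer each piece to the vertical centroidal axis using Ī + A·d² with d = x − 100:
  plate: d = 0 mm → contributes +36 666 667 mm⁴
  hole 1: d = -60 mm → contributes −921 241 mm⁴
  hole 2: d = -20 mm → contributes −106 941 mm⁴
  hole 3: d = 20 mm → contributes −106 941 mm⁴
  hole 4: d = 60 mm → contributes −921 241 mm⁴
Total I = 34 610 303 mm⁴.

I_yy ≈ 3.46 × 10⁷ mm⁴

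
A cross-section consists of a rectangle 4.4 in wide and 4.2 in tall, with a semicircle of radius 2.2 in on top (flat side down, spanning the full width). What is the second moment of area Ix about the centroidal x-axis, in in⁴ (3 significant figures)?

Treat the section as a set of non-overlapping primitives; coordinates are from the bounding-box lower-left.
Rectangular body: 4.4 × 4.2, A = 18.48 in², y = 2.1 in, Ī = 27.166 in⁴.
Semicircular cap: semicircle r = 2.2, A = 7.6027 in², y = 5.1337 in, Ī = 2.5711 in⁴.
Centroid: ȳ = ΣA·y / ΣA = 2.9843 in.
Transfer each piece to the centroidal x-axis using Ī + A·d² with d = y − 2.9843:
  rectangular body: d = -0.88428 in → contributes +41.616 in⁴
  semicircular cap: d = 2.1494 in → contributes +37.696 in⁴
Total I = 79.312 in⁴.

Ix ≈ 79.3 in⁴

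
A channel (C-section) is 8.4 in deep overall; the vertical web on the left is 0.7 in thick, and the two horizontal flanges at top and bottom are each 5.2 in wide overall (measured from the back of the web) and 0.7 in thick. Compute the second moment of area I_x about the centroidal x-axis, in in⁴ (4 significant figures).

I_x ≈ 128.2 in⁴

Decompose the section into non-overlapping parts with the origin at the bottom-left of its bounding rectangle.
Web: 0.7 × 8.4, A = 5.88 in², y = 4.2 in, Ī = 34.5744 in⁴.
Top flange (beyond web): 4.5 × 0.7, A = 3.15 in², y = 8.05 in, Ī = 0.128625 in⁴.
Bottom flange (beyond web): 4.5 × 0.7, A = 3.15 in², y = 0.35 in, Ī = 0.128625 in⁴.
By symmetry the centroid is at mid-height, ȳ = 4.2 in.
Transfer each piece to the centroidal x-axis using Ī + A·d² with d = y − 4.2:
  web: d = 0 in → contributes +34.5744 in⁴
  top flange (beyond web): d = 3.85 in → contributes +46.8195 in⁴
  bottom flange (beyond web): d = -3.85 in → contributes +46.8195 in⁴
Total I = 128.213 in⁴.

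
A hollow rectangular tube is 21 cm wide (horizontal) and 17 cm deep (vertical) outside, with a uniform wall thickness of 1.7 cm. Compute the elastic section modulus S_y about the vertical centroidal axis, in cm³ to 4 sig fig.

S_y ≈ 661.1 cm³

Decompose the section into non-overlapping parts with the origin at the bottom-left of its bounding rectangle.
Outer rectangle: 21 × 17, A = 357 cm², x = 10.5 cm, Ī = 13119.8 cm⁴.
Inner void (subtracted): 17.6 × 13.6, A = 239.36 cm², x = 10.5 cm, Ī = 6178.68 cm⁴.
By symmetry the centroid is at mid-width, x̄ = 10.5 cm.
All pieces are centred on the vertical centroidal axis, so I = ΣĪ (holes subtracted) = 6941.07 cm⁴.
Extreme fibre distance c = 10.5 cm; S = I/c = 661.054 cm³.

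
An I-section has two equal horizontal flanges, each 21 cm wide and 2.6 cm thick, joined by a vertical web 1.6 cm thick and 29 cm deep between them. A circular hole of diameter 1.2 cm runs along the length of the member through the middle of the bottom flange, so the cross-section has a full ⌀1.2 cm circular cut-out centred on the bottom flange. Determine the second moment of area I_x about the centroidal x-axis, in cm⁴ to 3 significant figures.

I_x ≈ 3.03 × 10⁴ cm⁴

Treat the section as a set of non-overlapping primitives; coordinates are from the bounding-box lower-left.
Bottom flange: 21 × 2.6, A = 54.6 cm², y = 1.3 cm, Ī = 30.758 cm⁴.
Web: 1.6 × 29, A = 46.4 cm², y = 17.1 cm, Ī = 3251.9 cm⁴.
Top flange: 21 × 2.6, A = 54.6 cm², y = 32.9 cm, Ī = 30.758 cm⁴.
Hole (subtracted): ⌀1.2, A = 1.131 cm², y = 1.3 cm, Ī = 0.10179 cm⁴.
Centroid: ȳ = ΣA·y / ΣA = 17.216 cm.
Transfer each piece to the centroidal x-axis using Ī + A·d² with d = y − 17.216:
  bottom flange: d = -15.916 cm → contributes +13 861 cm⁴
  web: d = -0.11568 cm → contributes +3252.5 cm⁴
  top flange: d = 15.684 cm → contributes +13 462 cm⁴
  hole: d = -15.916 cm → contributes −286.59 cm⁴
Total I = 30 290 cm⁴.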